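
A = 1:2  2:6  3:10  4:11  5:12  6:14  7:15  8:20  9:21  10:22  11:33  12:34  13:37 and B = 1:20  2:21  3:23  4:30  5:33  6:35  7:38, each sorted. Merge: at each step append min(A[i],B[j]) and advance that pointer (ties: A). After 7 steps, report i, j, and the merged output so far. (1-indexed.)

i=1 j=1: A[i]=2<=B[j]=20 take 2, i++
i=2 j=1: A[i]=6<=B[j]=20 take 6, i++
i=3 j=1: A[i]=10<=B[j]=20 take 10, i++
i=4 j=1: A[i]=11<=B[j]=20 take 11, i++
i=5 j=1: A[i]=12<=B[j]=20 take 12, i++
i=6 j=1: A[i]=14<=B[j]=20 take 14, i++
i=7 j=1: A[i]=15<=B[j]=20 take 15, i++

i=8, j=1, merged so far=[2, 6, 10, 11, 12, 14, 15]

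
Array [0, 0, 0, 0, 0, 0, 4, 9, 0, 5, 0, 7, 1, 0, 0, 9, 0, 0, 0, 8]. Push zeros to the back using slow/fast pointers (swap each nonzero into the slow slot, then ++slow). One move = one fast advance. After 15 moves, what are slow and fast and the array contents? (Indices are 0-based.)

(s=0,f=0) a[fast]=0 → fast++
(s=0,f=1) a[fast]=0 → fast++
(s=0,f=2) a[fast]=0 → fast++
(s=0,f=3) a[fast]=0 → fast++
(s=0,f=4) a[fast]=0 → fast++
(s=0,f=5) a[fast]=0 → fast++
(s=0,f=6) a[fast]=4≠0 swap→a[0]=4 → slow++,fast++
(s=1,f=7) a[fast]=9≠0 swap→a[1]=9 → slow++,fast++
(s=2,f=8) a[fast]=0 → fast++
(s=2,f=9) a[fast]=5≠0 swap→a[2]=5 → slow++,fast++
(s=3,f=10) a[fast]=0 → fast++
(s=3,f=11) a[fast]=7≠0 swap→a[3]=7 → slow++,fast++
(s=4,f=12) a[fast]=1≠0 swap→a[4]=1 → slow++,fast++
(s=5,f=13) a[fast]=0 → fast++
(s=5,f=14) a[fast]=0 → fast++

slow=5, fast=15, a=[4, 9, 5, 7, 1, 0, 0, 0, 0, 0, 0, 0, 0, 0, 0, 9, 0, 0, 0, 8]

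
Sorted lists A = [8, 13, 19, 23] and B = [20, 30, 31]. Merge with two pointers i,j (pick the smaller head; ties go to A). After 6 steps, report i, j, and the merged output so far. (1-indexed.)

[i=1,j=1] A[i]=8<=B[j]=20 take 8 → i++
[i=2,j=1] A[i]=13<=B[j]=20 take 13 → i++
[i=3,j=1] A[i]=19<=B[j]=20 take 19 → i++
[i=4,j=1] A[i]=23>B[j]=20 take 20 → j++
[i=4,j=2] A[i]=23<=B[j]=30 take 23 → i++
[i=5,j=2] A done, take B[j]=30 → j++

i=5, j=3, merged so far=[8, 13, 19, 20, 23, 30]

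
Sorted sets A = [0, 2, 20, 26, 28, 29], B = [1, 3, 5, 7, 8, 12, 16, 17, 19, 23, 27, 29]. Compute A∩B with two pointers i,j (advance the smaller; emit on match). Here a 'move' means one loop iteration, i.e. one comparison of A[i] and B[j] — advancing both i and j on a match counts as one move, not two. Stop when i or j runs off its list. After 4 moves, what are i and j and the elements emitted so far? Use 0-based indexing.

i=2, j=2, emitted=[]

[i=0,j=0] 0<1 → i++
[i=1,j=0] 2>1 → j++
[i=1,j=1] 2<3 → i++
[i=2,j=1] 20>3 → j++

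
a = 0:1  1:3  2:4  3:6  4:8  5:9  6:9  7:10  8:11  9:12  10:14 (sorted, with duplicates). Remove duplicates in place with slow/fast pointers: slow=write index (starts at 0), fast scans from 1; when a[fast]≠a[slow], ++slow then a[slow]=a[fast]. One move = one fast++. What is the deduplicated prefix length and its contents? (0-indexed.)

slow=0 fast=1: a[fast]=3≠a[slow]=1 write a[1]=3, slow++,fast++
slow=1 fast=2: a[fast]=4≠a[slow]=3 write a[2]=4, slow++,fast++
slow=2 fast=3: a[fast]=6≠a[slow]=4 write a[3]=6, slow++,fast++
slow=3 fast=4: a[fast]=8≠a[slow]=6 write a[4]=8, slow++,fast++
slow=4 fast=5: a[fast]=9≠a[slow]=8 write a[5]=9, slow++,fast++
slow=5 fast=6: a[fast]=9=a[slow] dup, fast++
slow=5 fast=7: a[fast]=10≠a[slow]=9 write a[6]=10, slow++,fast++
slow=6 fast=8: a[fast]=11≠a[slow]=10 write a[7]=11, slow++,fast++
slow=7 fast=9: a[fast]=12≠a[slow]=11 write a[8]=12, slow++,fast++
slow=8 fast=10: a[fast]=14≠a[slow]=12 write a[9]=14, slow++,fast++

length 10; prefix = [1, 3, 4, 6, 8, 9, 10, 11, 12, 14]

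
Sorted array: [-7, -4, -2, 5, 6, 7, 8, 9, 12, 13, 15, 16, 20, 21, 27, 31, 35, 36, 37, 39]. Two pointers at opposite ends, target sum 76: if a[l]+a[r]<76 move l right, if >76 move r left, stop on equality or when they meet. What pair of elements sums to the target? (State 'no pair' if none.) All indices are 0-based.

(37, 39)

[0,19] -7+39=32 <76 → l++
[1,19] -4+39=35 <76 → l++
[2,19] -2+39=37 <76 → l++
[3,19] 5+39=44 <76 → l++
[4,19] 6+39=45 <76 → l++
[5,19] 7+39=46 <76 → l++
[6,19] 8+39=47 <76 → l++
[7,19] 9+39=48 <76 → l++
[8,19] 12+39=51 <76 → l++
[9,19] 13+39=52 <76 → l++
[10,19] 15+39=54 <76 → l++
[11,19] 16+39=55 <76 → l++
[12,19] 20+39=59 <76 → l++
[13,19] 21+39=60 <76 → l++
[14,19] 27+39=66 <76 → l++
[15,19] 31+39=70 <76 → l++
[16,19] 35+39=74 <76 → l++
[17,19] 36+39=75 <76 → l++
[18,19] 37+39=76 → found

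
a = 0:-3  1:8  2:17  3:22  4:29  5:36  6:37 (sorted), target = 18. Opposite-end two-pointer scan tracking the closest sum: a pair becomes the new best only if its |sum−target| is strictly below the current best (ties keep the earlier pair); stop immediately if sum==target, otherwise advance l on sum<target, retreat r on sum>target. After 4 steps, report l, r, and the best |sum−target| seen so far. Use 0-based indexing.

[0,6] -3+37=34 d=16 * → r--
[0,5] -3+36=33 d=15 * → r--
[0,4] -3+29=26 d=8 * → r--
[0,3] -3+22=19 d=1 * → r--

l=0, r=2, best |Δ|=1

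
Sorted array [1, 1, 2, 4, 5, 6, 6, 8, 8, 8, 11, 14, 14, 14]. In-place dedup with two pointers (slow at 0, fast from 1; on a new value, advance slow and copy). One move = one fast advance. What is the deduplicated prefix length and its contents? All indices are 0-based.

slow=0 fast=1: a[fast]=1=a[slow] dup, fast++
slow=0 fast=2: a[fast]=2≠a[slow]=1 write a[1]=2, slow++,fast++
slow=1 fast=3: a[fast]=4≠a[slow]=2 write a[2]=4, slow++,fast++
slow=2 fast=4: a[fast]=5≠a[slow]=4 write a[3]=5, slow++,fast++
slow=3 fast=5: a[fast]=6≠a[slow]=5 write a[4]=6, slow++,fast++
slow=4 fast=6: a[fast]=6=a[slow] dup, fast++
slow=4 fast=7: a[fast]=8≠a[slow]=6 write a[5]=8, slow++,fast++
slow=5 fast=8: a[fast]=8=a[slow] dup, fast++
slow=5 fast=9: a[fast]=8=a[slow] dup, fast++
slow=5 fast=10: a[fast]=11≠a[slow]=8 write a[6]=11, slow++,fast++
slow=6 fast=11: a[fast]=14≠a[slow]=11 write a[7]=14, slow++,fast++
slow=7 fast=12: a[fast]=14=a[slow] dup, fast++
slow=7 fast=13: a[fast]=14=a[slow] dup, fast++

length 8; prefix = [1, 2, 4, 5, 6, 8, 11, 14]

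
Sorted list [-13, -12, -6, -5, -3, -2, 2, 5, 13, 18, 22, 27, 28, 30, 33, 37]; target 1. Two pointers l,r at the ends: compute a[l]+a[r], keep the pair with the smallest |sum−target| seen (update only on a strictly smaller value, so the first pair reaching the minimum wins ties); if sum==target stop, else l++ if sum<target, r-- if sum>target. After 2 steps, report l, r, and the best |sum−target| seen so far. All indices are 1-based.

l=1, r=14, best |Δ|=19

l=1 r=16: -13+37=24 d=23 *, r--
l=1 r=15: -13+33=20 d=19 *, r--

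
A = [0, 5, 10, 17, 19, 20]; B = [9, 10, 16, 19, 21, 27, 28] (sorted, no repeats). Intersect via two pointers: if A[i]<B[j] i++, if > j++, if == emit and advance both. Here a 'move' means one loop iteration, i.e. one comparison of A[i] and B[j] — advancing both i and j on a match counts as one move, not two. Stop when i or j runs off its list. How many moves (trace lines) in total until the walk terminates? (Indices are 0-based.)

8 moves

[i=0,j=0] 0<9 → i++
[i=1,j=0] 5<9 → i++
[i=2,j=0] 10>9 → j++
[i=2,j=1] 10==10 emit → i++,j++
[i=3,j=2] 17>16 → j++
[i=3,j=3] 17<19 → i++
[i=4,j=3] 19==19 emit → i++,j++
[i=5,j=4] 20<21 → i++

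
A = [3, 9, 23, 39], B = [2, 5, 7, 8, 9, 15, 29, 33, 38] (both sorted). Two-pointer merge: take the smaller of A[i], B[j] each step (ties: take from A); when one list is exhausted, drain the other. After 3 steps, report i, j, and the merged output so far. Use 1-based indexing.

[i=1,j=1] A[i]=3>B[j]=2 take 2 → j++
[i=1,j=2] A[i]=3<=B[j]=5 take 3 → i++
[i=2,j=2] A[i]=9>B[j]=5 take 5 → j++

i=2, j=3, merged so far=[2, 3, 5]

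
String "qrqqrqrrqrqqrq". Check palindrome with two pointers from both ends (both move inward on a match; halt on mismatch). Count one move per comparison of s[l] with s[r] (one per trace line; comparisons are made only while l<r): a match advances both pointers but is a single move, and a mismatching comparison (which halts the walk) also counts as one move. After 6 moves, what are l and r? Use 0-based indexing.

[0,13] 'q'=='q' → l++,r--
[1,12] 'r'=='r' → l++,r--
[2,11] 'q'=='q' → l++,r--
[3,10] 'q'=='q' → l++,r--
[4,9] 'r'=='r' → l++,r--
[5,8] 'q'=='q' → l++,r--

l=6, r=7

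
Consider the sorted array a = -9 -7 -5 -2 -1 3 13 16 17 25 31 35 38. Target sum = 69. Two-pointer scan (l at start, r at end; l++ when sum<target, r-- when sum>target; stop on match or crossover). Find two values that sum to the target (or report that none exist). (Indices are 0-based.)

[0,12] -9+38=29 <69 → l++
[1,12] -7+38=31 <69 → l++
[2,12] -5+38=33 <69 → l++
[3,12] -2+38=36 <69 → l++
[4,12] -1+38=37 <69 → l++
[5,12] 3+38=41 <69 → l++
[6,12] 13+38=51 <69 → l++
[7,12] 16+38=54 <69 → l++
[8,12] 17+38=55 <69 → l++
[9,12] 25+38=63 <69 → l++
[10,12] 31+38=69 → found

(31, 38)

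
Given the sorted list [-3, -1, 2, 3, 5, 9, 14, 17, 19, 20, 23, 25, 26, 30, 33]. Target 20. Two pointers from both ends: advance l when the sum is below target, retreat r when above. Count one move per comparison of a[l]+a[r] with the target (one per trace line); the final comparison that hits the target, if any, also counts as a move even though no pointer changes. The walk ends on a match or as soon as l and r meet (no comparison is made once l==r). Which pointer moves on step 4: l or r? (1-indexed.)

[1,15] -3+33=30 >20 → r--
[1,14] -3+30=27 >20 → r--
[1,13] -3+26=23 >20 → r--
[1,12] -3+25=22 >20 → r--

r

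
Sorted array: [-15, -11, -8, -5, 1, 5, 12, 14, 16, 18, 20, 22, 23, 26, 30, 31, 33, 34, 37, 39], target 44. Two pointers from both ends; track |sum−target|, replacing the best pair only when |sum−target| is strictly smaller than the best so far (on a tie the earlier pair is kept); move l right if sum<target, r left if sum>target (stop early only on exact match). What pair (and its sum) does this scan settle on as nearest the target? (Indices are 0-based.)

l=0 r=19: -15+39=24 d=20 *, l++
l=1 r=19: -11+39=28 d=16 *, l++
l=2 r=19: -8+39=31 d=13 *, l++
l=3 r=19: -5+39=34 d=10 *, l++
l=4 r=19: 1+39=40 d=4 *, l++
l=5 r=19: 5+39=44 d=0 *, stop

pair (5, 39) with sum 44 (|Δ|=0)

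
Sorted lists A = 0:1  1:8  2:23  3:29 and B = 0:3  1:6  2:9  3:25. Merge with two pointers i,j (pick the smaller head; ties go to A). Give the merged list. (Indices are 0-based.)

[i=0,j=0] A[i]=1<=B[j]=3 take 1 → i++
[i=1,j=0] A[i]=8>B[j]=3 take 3 → j++
[i=1,j=1] A[i]=8>B[j]=6 take 6 → j++
[i=1,j=2] A[i]=8<=B[j]=9 take 8 → i++
[i=2,j=2] A[i]=23>B[j]=9 take 9 → j++
[i=2,j=3] A[i]=23<=B[j]=25 take 23 → i++
[i=3,j=3] A[i]=29>B[j]=25 take 25 → j++
[i=3,j=4] B done, take A[i]=29 → i++

[1, 3, 6, 8, 9, 23, 25, 29]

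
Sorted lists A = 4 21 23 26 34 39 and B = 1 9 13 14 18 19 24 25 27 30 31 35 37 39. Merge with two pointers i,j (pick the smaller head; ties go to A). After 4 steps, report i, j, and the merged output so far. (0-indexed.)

[i=0,j=0] A[i]=4>B[j]=1 take 1 → j++
[i=0,j=1] A[i]=4<=B[j]=9 take 4 → i++
[i=1,j=1] A[i]=21>B[j]=9 take 9 → j++
[i=1,j=2] A[i]=21>B[j]=13 take 13 → j++

i=1, j=3, merged so far=[1, 4, 9, 13]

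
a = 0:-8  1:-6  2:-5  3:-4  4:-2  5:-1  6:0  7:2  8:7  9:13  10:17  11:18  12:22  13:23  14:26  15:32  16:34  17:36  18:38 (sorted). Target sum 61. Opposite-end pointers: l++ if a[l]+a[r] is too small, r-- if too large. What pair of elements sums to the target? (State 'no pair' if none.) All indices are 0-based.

(23, 38)

[0,18] -8+38=30 <61 → l++
[1,18] -6+38=32 <61 → l++
[2,18] -5+38=33 <61 → l++
[3,18] -4+38=34 <61 → l++
[4,18] -2+38=36 <61 → l++
[5,18] -1+38=37 <61 → l++
[6,18] 0+38=38 <61 → l++
[7,18] 2+38=40 <61 → l++
[8,18] 7+38=45 <61 → l++
[9,18] 13+38=51 <61 → l++
[10,18] 17+38=55 <61 → l++
[11,18] 18+38=56 <61 → l++
[12,18] 22+38=60 <61 → l++
[13,18] 23+38=61 → found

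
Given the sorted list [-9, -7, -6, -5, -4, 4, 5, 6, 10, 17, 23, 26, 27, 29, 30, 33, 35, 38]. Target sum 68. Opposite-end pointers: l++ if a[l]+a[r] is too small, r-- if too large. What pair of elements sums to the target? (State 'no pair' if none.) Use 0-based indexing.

l=0 r=17: -9+38=29 <68, l++
l=1 r=17: -7+38=31 <68, l++
l=2 r=17: -6+38=32 <68, l++
l=3 r=17: -5+38=33 <68, l++
l=4 r=17: -4+38=34 <68, l++
l=5 r=17: 4+38=42 <68, l++
l=6 r=17: 5+38=43 <68, l++
l=7 r=17: 6+38=44 <68, l++
l=8 r=17: 10+38=48 <68, l++
l=9 r=17: 17+38=55 <68, l++
l=10 r=17: 23+38=61 <68, l++
l=11 r=17: 26+38=64 <68, l++
l=12 r=17: 27+38=65 <68, l++
l=13 r=17: 29+38=67 <68, l++
l=14 r=17: 30+38=68, found

(30, 38)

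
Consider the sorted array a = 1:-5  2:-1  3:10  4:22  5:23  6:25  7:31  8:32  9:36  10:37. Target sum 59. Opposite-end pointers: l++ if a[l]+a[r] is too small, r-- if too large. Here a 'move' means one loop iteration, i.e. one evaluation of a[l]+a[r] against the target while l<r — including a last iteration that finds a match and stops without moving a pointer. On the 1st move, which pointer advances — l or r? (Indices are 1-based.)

l

l=1 r=10: -5+37=32 <59, l++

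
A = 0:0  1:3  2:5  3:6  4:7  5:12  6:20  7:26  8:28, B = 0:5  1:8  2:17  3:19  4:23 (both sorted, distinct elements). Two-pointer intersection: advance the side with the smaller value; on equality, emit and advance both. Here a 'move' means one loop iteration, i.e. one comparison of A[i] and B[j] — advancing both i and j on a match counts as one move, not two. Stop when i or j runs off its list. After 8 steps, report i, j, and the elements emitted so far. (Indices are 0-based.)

i=6, j=3, emitted=[5]

i=0 j=0: 0<5, i++
i=1 j=0: 3<5, i++
i=2 j=0: 5==5 emit, i++,j++
i=3 j=1: 6<8, i++
i=4 j=1: 7<8, i++
i=5 j=1: 12>8, j++
i=5 j=2: 12<17, i++
i=6 j=2: 20>17, j++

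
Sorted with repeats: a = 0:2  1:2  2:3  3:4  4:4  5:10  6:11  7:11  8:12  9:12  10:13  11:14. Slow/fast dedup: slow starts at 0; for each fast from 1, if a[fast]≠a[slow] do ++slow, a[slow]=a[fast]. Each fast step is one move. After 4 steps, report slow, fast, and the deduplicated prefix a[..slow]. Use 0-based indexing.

slow=2, fast=5, prefix=[2, 3, 4]

(s=0,f=1) a[fast]=2=a[slow] dup → fast++
(s=0,f=2) a[fast]=3≠a[slow]=2 write a[1]=3 → slow++,fast++
(s=1,f=3) a[fast]=4≠a[slow]=3 write a[2]=4 → slow++,fast++
(s=2,f=4) a[fast]=4=a[slow] dup → fast++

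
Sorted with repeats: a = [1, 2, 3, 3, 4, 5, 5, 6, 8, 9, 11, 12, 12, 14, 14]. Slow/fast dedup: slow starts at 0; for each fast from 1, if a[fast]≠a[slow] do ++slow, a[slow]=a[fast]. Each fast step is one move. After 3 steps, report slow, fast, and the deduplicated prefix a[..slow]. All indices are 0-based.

slow=2, fast=4, prefix=[1, 2, 3]

(s=0,f=1) a[fast]=2≠a[slow]=1 write a[1]=2 → slow++,fast++
(s=1,f=2) a[fast]=3≠a[slow]=2 write a[2]=3 → slow++,fast++
(s=2,f=3) a[fast]=3=a[slow] dup → fast++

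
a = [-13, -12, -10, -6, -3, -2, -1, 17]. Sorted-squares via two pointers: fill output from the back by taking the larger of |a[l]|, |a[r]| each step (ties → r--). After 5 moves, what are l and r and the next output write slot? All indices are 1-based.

l=5, r=7, next write slot=3

[1,8] |-13|<=|17| out[8]=289 → r--
[1,7] |-13|>|-1| out[7]=169 → l++
[2,7] |-12|>|-1| out[6]=144 → l++
[3,7] |-10|>|-1| out[5]=100 → l++
[4,7] |-6|>|-1| out[4]=36 → l++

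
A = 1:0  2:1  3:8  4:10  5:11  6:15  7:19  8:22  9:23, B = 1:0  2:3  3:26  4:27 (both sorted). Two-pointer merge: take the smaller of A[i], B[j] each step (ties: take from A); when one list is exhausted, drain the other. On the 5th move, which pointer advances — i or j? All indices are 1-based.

i

i=1 j=1: A[i]=0<=B[j]=0 take 0, i++
i=2 j=1: A[i]=1>B[j]=0 take 0, j++
i=2 j=2: A[i]=1<=B[j]=3 take 1, i++
i=3 j=2: A[i]=8>B[j]=3 take 3, j++
i=3 j=3: A[i]=8<=B[j]=26 take 8, i++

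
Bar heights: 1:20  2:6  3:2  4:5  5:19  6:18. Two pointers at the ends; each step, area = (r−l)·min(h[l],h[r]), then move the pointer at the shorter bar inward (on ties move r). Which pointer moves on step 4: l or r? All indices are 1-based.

r

[1,6] min(20,18)*5=90 best=90 * → r--
[1,5] min(20,19)*4=76 best=90 → r--
[1,4] min(20,5)*3=15 best=90 → r--
[1,3] min(20,2)*2=4 best=90 → r--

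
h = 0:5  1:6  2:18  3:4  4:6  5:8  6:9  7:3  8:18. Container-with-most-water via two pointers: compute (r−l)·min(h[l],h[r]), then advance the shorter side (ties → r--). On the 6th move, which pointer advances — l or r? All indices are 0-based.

r

[0,8] min(5,18)*8=40 best=40 * → l++
[1,8] min(6,18)*7=42 best=42 * → l++
[2,8] min(18,18)*6=108 best=108 * → r--
[2,7] min(18,3)*5=15 best=108 → r--
[2,6] min(18,9)*4=36 best=108 → r--
[2,5] min(18,8)*3=24 best=108 → r--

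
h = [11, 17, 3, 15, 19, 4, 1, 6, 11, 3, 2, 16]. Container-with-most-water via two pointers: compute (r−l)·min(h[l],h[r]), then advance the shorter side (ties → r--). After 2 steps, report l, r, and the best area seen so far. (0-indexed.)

l=1, r=10, best area=160

l=0 r=11: min(11,16)*11=121 best=121 *, l++
l=1 r=11: min(17,16)*10=160 best=160 *, r--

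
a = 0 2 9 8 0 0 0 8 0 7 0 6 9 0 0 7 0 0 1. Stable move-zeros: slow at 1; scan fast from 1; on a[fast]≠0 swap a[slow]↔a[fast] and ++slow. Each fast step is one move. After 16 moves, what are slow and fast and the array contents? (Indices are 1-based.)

(s=1,f=1) a[fast]=0 → fast++
(s=1,f=2) a[fast]=2≠0 swap→a[1]=2 → slow++,fast++
(s=2,f=3) a[fast]=9≠0 swap→a[2]=9 → slow++,fast++
(s=3,f=4) a[fast]=8≠0 swap→a[3]=8 → slow++,fast++
(s=4,f=5) a[fast]=0 → fast++
(s=4,f=6) a[fast]=0 → fast++
(s=4,f=7) a[fast]=0 → fast++
(s=4,f=8) a[fast]=8≠0 swap→a[4]=8 → slow++,fast++
(s=5,f=9) a[fast]=0 → fast++
(s=5,f=10) a[fast]=7≠0 swap→a[5]=7 → slow++,fast++
(s=6,f=11) a[fast]=0 → fast++
(s=6,f=12) a[fast]=6≠0 swap→a[6]=6 → slow++,fast++
(s=7,f=13) a[fast]=9≠0 swap→a[7]=9 → slow++,fast++
(s=8,f=14) a[fast]=0 → fast++
(s=8,f=15) a[fast]=0 → fast++
(s=8,f=16) a[fast]=7≠0 swap→a[8]=7 → slow++,fast++

slow=9, fast=17, a=[2, 9, 8, 8, 7, 6, 9, 7, 0, 0, 0, 0, 0, 0, 0, 0, 0, 0, 1]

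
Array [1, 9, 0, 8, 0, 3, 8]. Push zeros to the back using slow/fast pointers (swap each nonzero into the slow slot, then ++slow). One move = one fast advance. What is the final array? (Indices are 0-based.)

slow=0 fast=0: a[fast]=1≠0 swap→a[0]=1, slow++,fast++
slow=1 fast=1: a[fast]=9≠0 swap→a[1]=9, slow++,fast++
slow=2 fast=2: a[fast]=0, fast++
slow=2 fast=3: a[fast]=8≠0 swap→a[2]=8, slow++,fast++
slow=3 fast=4: a[fast]=0, fast++
slow=3 fast=5: a[fast]=3≠0 swap→a[3]=3, slow++,fast++
slow=4 fast=6: a[fast]=8≠0 swap→a[4]=8, slow++,fast++

[1, 9, 8, 3, 8, 0, 0]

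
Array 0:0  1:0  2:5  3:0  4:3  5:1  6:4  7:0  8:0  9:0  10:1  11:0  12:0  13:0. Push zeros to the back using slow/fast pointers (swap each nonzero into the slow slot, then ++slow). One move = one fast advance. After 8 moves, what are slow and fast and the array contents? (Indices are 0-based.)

slow=4, fast=8, a=[5, 3, 1, 4, 0, 0, 0, 0, 0, 0, 1, 0, 0, 0]

slow=0 fast=0: a[fast]=0, fast++
slow=0 fast=1: a[fast]=0, fast++
slow=0 fast=2: a[fast]=5≠0 swap→a[0]=5, slow++,fast++
slow=1 fast=3: a[fast]=0, fast++
slow=1 fast=4: a[fast]=3≠0 swap→a[1]=3, slow++,fast++
slow=2 fast=5: a[fast]=1≠0 swap→a[2]=1, slow++,fast++
slow=3 fast=6: a[fast]=4≠0 swap→a[3]=4, slow++,fast++
slow=4 fast=7: a[fast]=0, fast++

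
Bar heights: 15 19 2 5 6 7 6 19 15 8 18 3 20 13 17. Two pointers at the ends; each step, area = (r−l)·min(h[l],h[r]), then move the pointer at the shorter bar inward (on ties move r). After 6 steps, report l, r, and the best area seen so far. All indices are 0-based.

l=4, r=12, best area=221

[0,14] min(15,17)*14=210 best=210 * → l++
[1,14] min(19,17)*13=221 best=221 * → r--
[1,13] min(19,13)*12=156 best=221 → r--
[1,12] min(19,20)*11=209 best=221 → l++
[2,12] min(2,20)*10=20 best=221 → l++
[3,12] min(5,20)*9=45 best=221 → l++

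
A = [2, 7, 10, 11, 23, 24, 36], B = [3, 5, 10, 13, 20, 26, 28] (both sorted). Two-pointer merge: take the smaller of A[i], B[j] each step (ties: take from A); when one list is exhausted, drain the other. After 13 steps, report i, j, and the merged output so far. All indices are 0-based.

i=6, j=7, merged so far=[2, 3, 5, 7, 10, 10, 11, 13, 20, 23, 24, 26, 28]

i=0 j=0: A[i]=2<=B[j]=3 take 2, i++
i=1 j=0: A[i]=7>B[j]=3 take 3, j++
i=1 j=1: A[i]=7>B[j]=5 take 5, j++
i=1 j=2: A[i]=7<=B[j]=10 take 7, i++
i=2 j=2: A[i]=10<=B[j]=10 take 10, i++
i=3 j=2: A[i]=11>B[j]=10 take 10, j++
i=3 j=3: A[i]=11<=B[j]=13 take 11, i++
i=4 j=3: A[i]=23>B[j]=13 take 13, j++
i=4 j=4: A[i]=23>B[j]=20 take 20, j++
i=4 j=5: A[i]=23<=B[j]=26 take 23, i++
i=5 j=5: A[i]=24<=B[j]=26 take 24, i++
i=6 j=5: A[i]=36>B[j]=26 take 26, j++
i=6 j=6: A[i]=36>B[j]=28 take 28, j++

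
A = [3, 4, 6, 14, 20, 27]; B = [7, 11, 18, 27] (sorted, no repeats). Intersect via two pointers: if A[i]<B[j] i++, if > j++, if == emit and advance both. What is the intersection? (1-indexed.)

intersection = [27]

i=1 j=1: 3<7, i++
i=2 j=1: 4<7, i++
i=3 j=1: 6<7, i++
i=4 j=1: 14>7, j++
i=4 j=2: 14>11, j++
i=4 j=3: 14<18, i++
i=5 j=3: 20>18, j++
i=5 j=4: 20<27, i++
i=6 j=4: 27==27 emit, i++,j++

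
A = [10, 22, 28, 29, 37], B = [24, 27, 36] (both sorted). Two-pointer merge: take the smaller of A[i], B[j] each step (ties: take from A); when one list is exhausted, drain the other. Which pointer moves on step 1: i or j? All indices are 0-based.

i

[i=0,j=0] A[i]=10<=B[j]=24 take 10 → i++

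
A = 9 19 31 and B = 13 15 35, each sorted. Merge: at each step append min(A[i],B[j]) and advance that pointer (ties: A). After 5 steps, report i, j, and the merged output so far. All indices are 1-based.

i=4, j=3, merged so far=[9, 13, 15, 19, 31]

i=1 j=1: A[i]=9<=B[j]=13 take 9, i++
i=2 j=1: A[i]=19>B[j]=13 take 13, j++
i=2 j=2: A[i]=19>B[j]=15 take 15, j++
i=2 j=3: A[i]=19<=B[j]=35 take 19, i++
i=3 j=3: A[i]=31<=B[j]=35 take 31, i++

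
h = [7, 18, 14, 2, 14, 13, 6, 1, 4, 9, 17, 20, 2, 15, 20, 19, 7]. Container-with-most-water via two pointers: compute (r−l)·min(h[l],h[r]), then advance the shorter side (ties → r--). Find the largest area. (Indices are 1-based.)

[1,17] min(7,7)*16=112 best=112 * → r--
[1,16] min(7,19)*15=105 best=112 → l++
[2,16] min(18,19)*14=252 best=252 * → l++
[3,16] min(14,19)*13=182 best=252 → l++
[4,16] min(2,19)*12=24 best=252 → l++
[5,16] min(14,19)*11=154 best=252 → l++
[6,16] min(13,19)*10=130 best=252 → l++
[7,16] min(6,19)*9=54 best=252 → l++
[8,16] min(1,19)*8=8 best=252 → l++
[9,16] min(4,19)*7=28 best=252 → l++
[10,16] min(9,19)*6=54 best=252 → l++
[11,16] min(17,19)*5=85 best=252 → l++
[12,16] min(20,19)*4=76 best=252 → r--
[12,15] min(20,20)*3=60 best=252 → r--
[12,14] min(20,15)*2=30 best=252 → r--
[12,13] min(20,2)*1=2 best=252 → r--

max area = 252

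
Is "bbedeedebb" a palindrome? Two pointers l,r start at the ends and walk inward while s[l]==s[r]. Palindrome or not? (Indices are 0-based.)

[0,9] 'b'=='b' → l++,r--
[1,8] 'b'=='b' → l++,r--
[2,7] 'e'=='e' → l++,r--
[3,6] 'd'=='d' → l++,r--
[4,5] 'e'=='e' → l++,r--

palindrome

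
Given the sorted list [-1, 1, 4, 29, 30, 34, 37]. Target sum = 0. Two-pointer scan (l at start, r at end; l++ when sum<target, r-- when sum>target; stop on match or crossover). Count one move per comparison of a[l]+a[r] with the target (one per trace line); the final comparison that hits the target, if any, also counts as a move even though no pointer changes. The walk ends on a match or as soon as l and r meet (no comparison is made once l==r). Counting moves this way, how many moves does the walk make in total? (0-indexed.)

6 moves

[0,6] -1+37=36 >0 → r--
[0,5] -1+34=33 >0 → r--
[0,4] -1+30=29 >0 → r--
[0,3] -1+29=28 >0 → r--
[0,2] -1+4=3 >0 → r--
[0,1] -1+1=0 → found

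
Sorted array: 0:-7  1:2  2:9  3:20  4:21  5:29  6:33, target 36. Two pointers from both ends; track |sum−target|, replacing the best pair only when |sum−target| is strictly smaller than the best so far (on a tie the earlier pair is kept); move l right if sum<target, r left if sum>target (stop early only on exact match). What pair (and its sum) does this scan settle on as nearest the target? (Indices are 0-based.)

pair (2, 33) with sum 35 (|Δ|=1)

l=0 r=6: -7+33=26 d=10 *, l++
l=1 r=6: 2+33=35 d=1 *, l++
l=2 r=6: 9+33=42 d=6, r--
l=2 r=5: 9+29=38 d=2, r--
l=2 r=4: 9+21=30 d=6, l++
l=3 r=4: 20+21=41 d=5, r--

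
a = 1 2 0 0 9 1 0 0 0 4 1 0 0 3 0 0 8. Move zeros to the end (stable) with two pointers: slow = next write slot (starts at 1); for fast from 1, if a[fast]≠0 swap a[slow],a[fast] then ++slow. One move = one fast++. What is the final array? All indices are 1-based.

[1, 2, 9, 1, 4, 1, 3, 8, 0, 0, 0, 0, 0, 0, 0, 0, 0]

slow=1 fast=1: a[fast]=1≠0 swap→a[1]=1, slow++,fast++
slow=2 fast=2: a[fast]=2≠0 swap→a[2]=2, slow++,fast++
slow=3 fast=3: a[fast]=0, fast++
slow=3 fast=4: a[fast]=0, fast++
slow=3 fast=5: a[fast]=9≠0 swap→a[3]=9, slow++,fast++
slow=4 fast=6: a[fast]=1≠0 swap→a[4]=1, slow++,fast++
slow=5 fast=7: a[fast]=0, fast++
slow=5 fast=8: a[fast]=0, fast++
slow=5 fast=9: a[fast]=0, fast++
slow=5 fast=10: a[fast]=4≠0 swap→a[5]=4, slow++,fast++
slow=6 fast=11: a[fast]=1≠0 swap→a[6]=1, slow++,fast++
slow=7 fast=12: a[fast]=0, fast++
slow=7 fast=13: a[fast]=0, fast++
slow=7 fast=14: a[fast]=3≠0 swap→a[7]=3, slow++,fast++
slow=8 fast=15: a[fast]=0, fast++
slow=8 fast=16: a[fast]=0, fast++
slow=8 fast=17: a[fast]=8≠0 swap→a[8]=8, slow++,fast++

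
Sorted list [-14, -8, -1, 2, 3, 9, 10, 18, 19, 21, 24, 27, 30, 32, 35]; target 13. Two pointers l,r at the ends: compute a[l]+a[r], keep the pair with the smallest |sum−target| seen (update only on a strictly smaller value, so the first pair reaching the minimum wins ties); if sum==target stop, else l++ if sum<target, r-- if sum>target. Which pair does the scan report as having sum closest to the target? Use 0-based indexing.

[0,14] -14+35=21 d=8 * → r--
[0,13] -14+32=18 d=5 * → r--
[0,12] -14+30=16 d=3 * → r--
[0,11] -14+27=13 d=0 * → stop

pair (-14, 27) with sum 13 (|Δ|=0)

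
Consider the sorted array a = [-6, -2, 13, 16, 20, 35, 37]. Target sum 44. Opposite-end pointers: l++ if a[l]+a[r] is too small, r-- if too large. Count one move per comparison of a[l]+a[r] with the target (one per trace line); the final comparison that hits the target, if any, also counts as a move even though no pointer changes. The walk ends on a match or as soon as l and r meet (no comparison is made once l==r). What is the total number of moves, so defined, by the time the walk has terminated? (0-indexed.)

[0,6] -6+37=31 <44 → l++
[1,6] -2+37=35 <44 → l++
[2,6] 13+37=50 >44 → r--
[2,5] 13+35=48 >44 → r--
[2,4] 13+20=33 <44 → l++
[3,4] 16+20=36 <44 → l++

6 moves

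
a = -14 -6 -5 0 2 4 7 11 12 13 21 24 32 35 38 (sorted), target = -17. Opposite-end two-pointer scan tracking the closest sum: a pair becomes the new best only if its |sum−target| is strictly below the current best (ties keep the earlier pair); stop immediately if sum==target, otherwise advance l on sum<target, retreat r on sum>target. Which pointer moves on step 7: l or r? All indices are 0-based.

r

l=0 r=14: -14+38=24 d=41 *, r--
l=0 r=13: -14+35=21 d=38 *, r--
l=0 r=12: -14+32=18 d=35 *, r--
l=0 r=11: -14+24=10 d=27 *, r--
l=0 r=10: -14+21=7 d=24 *, r--
l=0 r=9: -14+13=-1 d=16 *, r--
l=0 r=8: -14+12=-2 d=15 *, r--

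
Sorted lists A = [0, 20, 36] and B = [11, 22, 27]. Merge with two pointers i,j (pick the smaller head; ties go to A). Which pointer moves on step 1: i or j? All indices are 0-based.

i=0 j=0: A[i]=0<=B[j]=11 take 0, i++

i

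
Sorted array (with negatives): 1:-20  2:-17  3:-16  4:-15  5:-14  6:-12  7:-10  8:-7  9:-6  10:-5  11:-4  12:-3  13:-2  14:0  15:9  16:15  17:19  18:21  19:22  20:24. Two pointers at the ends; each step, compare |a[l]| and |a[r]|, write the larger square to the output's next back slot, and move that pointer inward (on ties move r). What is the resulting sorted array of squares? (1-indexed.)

l=1 r=20: |-20|<=|24| out[20]=576, r--
l=1 r=19: |-20|<=|22| out[19]=484, r--
l=1 r=18: |-20|<=|21| out[18]=441, r--
l=1 r=17: |-20|>|19| out[17]=400, l++
l=2 r=17: |-17|<=|19| out[16]=361, r--
l=2 r=16: |-17|>|15| out[15]=289, l++
l=3 r=16: |-16|>|15| out[14]=256, l++
l=4 r=16: |-15|<=|15| out[13]=225, r--
l=4 r=15: |-15|>|9| out[12]=225, l++
l=5 r=15: |-14|>|9| out[11]=196, l++
l=6 r=15: |-12|>|9| out[10]=144, l++
l=7 r=15: |-10|>|9| out[9]=100, l++
l=8 r=15: |-7|<=|9| out[8]=81, r--
l=8 r=14: |-7|>|0| out[7]=49, l++
l=9 r=14: |-6|>|0| out[6]=36, l++
l=10 r=14: |-5|>|0| out[5]=25, l++
l=11 r=14: |-4|>|0| out[4]=16, l++
l=12 r=14: |-3|>|0| out[3]=9, l++
l=13 r=14: |-2|>|0| out[2]=4, l++
l=14 r=14: |0|<=|0| out[1]=0, r--

[0, 4, 9, 16, 25, 36, 49, 81, 100, 144, 196, 225, 225, 256, 289, 361, 400, 441, 484, 576]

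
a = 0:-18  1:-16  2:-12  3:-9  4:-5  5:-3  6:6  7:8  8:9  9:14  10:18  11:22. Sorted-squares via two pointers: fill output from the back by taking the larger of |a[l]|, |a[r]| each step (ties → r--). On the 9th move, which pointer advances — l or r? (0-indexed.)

r

[0,11] |-18|<=|22| out[11]=484 → r--
[0,10] |-18|<=|18| out[10]=324 → r--
[0,9] |-18|>|14| out[9]=324 → l++
[1,9] |-16|>|14| out[8]=256 → l++
[2,9] |-12|<=|14| out[7]=196 → r--
[2,8] |-12|>|9| out[6]=144 → l++
[3,8] |-9|<=|9| out[5]=81 → r--
[3,7] |-9|>|8| out[4]=81 → l++
[4,7] |-5|<=|8| out[3]=64 → r--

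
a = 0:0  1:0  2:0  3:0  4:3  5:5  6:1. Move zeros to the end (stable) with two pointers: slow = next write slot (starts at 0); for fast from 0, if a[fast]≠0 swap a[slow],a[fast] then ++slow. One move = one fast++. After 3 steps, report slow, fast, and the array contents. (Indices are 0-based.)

(s=0,f=0) a[fast]=0 → fast++
(s=0,f=1) a[fast]=0 → fast++
(s=0,f=2) a[fast]=0 → fast++

slow=0, fast=3, a=[0, 0, 0, 0, 3, 5, 1]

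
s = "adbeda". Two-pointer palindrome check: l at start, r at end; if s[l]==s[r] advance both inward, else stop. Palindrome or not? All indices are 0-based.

[0,5] 'a'=='a' → l++,r--
[1,4] 'd'=='d' → l++,r--
[2,3] 'b'!='e' → stop

not a palindrome (mismatch at 2,3)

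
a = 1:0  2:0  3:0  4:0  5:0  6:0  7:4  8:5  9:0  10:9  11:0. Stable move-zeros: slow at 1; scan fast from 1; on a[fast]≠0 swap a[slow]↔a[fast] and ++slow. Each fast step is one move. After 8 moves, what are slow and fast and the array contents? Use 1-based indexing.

slow=3, fast=9, a=[4, 5, 0, 0, 0, 0, 0, 0, 0, 9, 0]

(s=1,f=1) a[fast]=0 → fast++
(s=1,f=2) a[fast]=0 → fast++
(s=1,f=3) a[fast]=0 → fast++
(s=1,f=4) a[fast]=0 → fast++
(s=1,f=5) a[fast]=0 → fast++
(s=1,f=6) a[fast]=0 → fast++
(s=1,f=7) a[fast]=4≠0 swap→a[1]=4 → slow++,fast++
(s=2,f=8) a[fast]=5≠0 swap→a[2]=5 → slow++,fast++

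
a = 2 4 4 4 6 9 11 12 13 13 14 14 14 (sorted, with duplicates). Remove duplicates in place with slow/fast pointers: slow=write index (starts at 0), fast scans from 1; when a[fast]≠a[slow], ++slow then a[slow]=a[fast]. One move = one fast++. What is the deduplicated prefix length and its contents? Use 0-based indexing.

length 8; prefix = [2, 4, 6, 9, 11, 12, 13, 14]

slow=0 fast=1: a[fast]=4≠a[slow]=2 write a[1]=4, slow++,fast++
slow=1 fast=2: a[fast]=4=a[slow] dup, fast++
slow=1 fast=3: a[fast]=4=a[slow] dup, fast++
slow=1 fast=4: a[fast]=6≠a[slow]=4 write a[2]=6, slow++,fast++
slow=2 fast=5: a[fast]=9≠a[slow]=6 write a[3]=9, slow++,fast++
slow=3 fast=6: a[fast]=11≠a[slow]=9 write a[4]=11, slow++,fast++
slow=4 fast=7: a[fast]=12≠a[slow]=11 write a[5]=12, slow++,fast++
slow=5 fast=8: a[fast]=13≠a[slow]=12 write a[6]=13, slow++,fast++
slow=6 fast=9: a[fast]=13=a[slow] dup, fast++
slow=6 fast=10: a[fast]=14≠a[slow]=13 write a[7]=14, slow++,fast++
slow=7 fast=11: a[fast]=14=a[slow] dup, fast++
slow=7 fast=12: a[fast]=14=a[slow] dup, fast++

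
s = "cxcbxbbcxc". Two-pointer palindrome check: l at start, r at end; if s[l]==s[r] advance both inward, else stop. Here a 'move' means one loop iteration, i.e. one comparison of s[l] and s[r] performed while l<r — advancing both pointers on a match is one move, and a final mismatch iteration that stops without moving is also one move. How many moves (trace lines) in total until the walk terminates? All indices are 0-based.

[0,9] 'c'=='c' → l++,r--
[1,8] 'x'=='x' → l++,r--
[2,7] 'c'=='c' → l++,r--
[3,6] 'b'=='b' → l++,r--
[4,5] 'x'!='b' → stop

5 moves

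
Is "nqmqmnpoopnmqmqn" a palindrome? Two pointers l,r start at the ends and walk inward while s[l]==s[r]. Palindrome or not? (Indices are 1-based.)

palindrome

[1,16] 'n'=='n' → l++,r--
[2,15] 'q'=='q' → l++,r--
[3,14] 'm'=='m' → l++,r--
[4,13] 'q'=='q' → l++,r--
[5,12] 'm'=='m' → l++,r--
[6,11] 'n'=='n' → l++,r--
[7,10] 'p'=='p' → l++,r--
[8,9] 'o'=='o' → l++,r--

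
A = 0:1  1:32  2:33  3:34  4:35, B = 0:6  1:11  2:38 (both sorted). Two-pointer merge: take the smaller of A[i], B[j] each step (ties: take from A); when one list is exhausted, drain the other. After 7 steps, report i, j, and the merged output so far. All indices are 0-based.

i=0 j=0: A[i]=1<=B[j]=6 take 1, i++
i=1 j=0: A[i]=32>B[j]=6 take 6, j++
i=1 j=1: A[i]=32>B[j]=11 take 11, j++
i=1 j=2: A[i]=32<=B[j]=38 take 32, i++
i=2 j=2: A[i]=33<=B[j]=38 take 33, i++
i=3 j=2: A[i]=34<=B[j]=38 take 34, i++
i=4 j=2: A[i]=35<=B[j]=38 take 35, i++

i=5, j=2, merged so far=[1, 6, 11, 32, 33, 34, 35]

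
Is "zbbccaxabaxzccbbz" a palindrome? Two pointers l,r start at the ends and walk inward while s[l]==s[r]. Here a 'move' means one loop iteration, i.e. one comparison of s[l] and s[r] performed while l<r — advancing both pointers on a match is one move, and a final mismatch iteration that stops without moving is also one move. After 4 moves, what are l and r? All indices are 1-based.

l=5, r=13

[1,17] 'z'=='z' → l++,r--
[2,16] 'b'=='b' → l++,r--
[3,15] 'b'=='b' → l++,r--
[4,14] 'c'=='c' → l++,r--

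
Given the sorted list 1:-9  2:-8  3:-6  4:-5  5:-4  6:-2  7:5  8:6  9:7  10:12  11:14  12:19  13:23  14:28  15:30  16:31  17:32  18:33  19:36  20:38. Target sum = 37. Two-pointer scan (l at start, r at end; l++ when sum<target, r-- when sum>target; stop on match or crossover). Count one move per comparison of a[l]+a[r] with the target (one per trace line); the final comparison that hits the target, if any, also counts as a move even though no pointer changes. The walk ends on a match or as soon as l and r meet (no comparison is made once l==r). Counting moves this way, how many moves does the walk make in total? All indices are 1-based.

[1,20] -9+38=29 <37 → l++
[2,20] -8+38=30 <37 → l++
[3,20] -6+38=32 <37 → l++
[4,20] -5+38=33 <37 → l++
[5,20] -4+38=34 <37 → l++
[6,20] -2+38=36 <37 → l++
[7,20] 5+38=43 >37 → r--
[7,19] 5+36=41 >37 → r--
[7,18] 5+33=38 >37 → r--
[7,17] 5+32=37 → found

10 moves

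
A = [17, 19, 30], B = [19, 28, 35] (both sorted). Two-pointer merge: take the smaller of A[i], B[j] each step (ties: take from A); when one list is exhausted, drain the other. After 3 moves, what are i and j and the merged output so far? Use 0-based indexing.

i=0 j=0: A[i]=17<=B[j]=19 take 17, i++
i=1 j=0: A[i]=19<=B[j]=19 take 19, i++
i=2 j=0: A[i]=30>B[j]=19 take 19, j++

i=2, j=1, merged so far=[17, 19, 19]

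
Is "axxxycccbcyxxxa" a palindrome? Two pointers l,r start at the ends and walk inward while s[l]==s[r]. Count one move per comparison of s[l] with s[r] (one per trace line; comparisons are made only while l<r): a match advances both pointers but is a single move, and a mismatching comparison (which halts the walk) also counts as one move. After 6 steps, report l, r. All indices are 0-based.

l=0 r=14: 'a'=='a', l++,r--
l=1 r=13: 'x'=='x', l++,r--
l=2 r=12: 'x'=='x', l++,r--
l=3 r=11: 'x'=='x', l++,r--
l=4 r=10: 'y'=='y', l++,r--
l=5 r=9: 'c'=='c', l++,r--

l=6, r=8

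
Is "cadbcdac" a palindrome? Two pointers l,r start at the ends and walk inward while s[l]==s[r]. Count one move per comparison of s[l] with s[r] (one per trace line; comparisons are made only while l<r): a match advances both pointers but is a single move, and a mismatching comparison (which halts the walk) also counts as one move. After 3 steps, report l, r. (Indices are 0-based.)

l=0 r=7: 'c'=='c', l++,r--
l=1 r=6: 'a'=='a', l++,r--
l=2 r=5: 'd'=='d', l++,r--

l=3, r=4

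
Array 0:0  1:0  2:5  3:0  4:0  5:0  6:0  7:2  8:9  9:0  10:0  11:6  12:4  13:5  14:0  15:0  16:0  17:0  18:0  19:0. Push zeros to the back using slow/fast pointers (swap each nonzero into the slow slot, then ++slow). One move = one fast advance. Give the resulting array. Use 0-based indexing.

[5, 2, 9, 6, 4, 5, 0, 0, 0, 0, 0, 0, 0, 0, 0, 0, 0, 0, 0, 0]

(s=0,f=0) a[fast]=0 → fast++
(s=0,f=1) a[fast]=0 → fast++
(s=0,f=2) a[fast]=5≠0 swap→a[0]=5 → slow++,fast++
(s=1,f=3) a[fast]=0 → fast++
(s=1,f=4) a[fast]=0 → fast++
(s=1,f=5) a[fast]=0 → fast++
(s=1,f=6) a[fast]=0 → fast++
(s=1,f=7) a[fast]=2≠0 swap→a[1]=2 → slow++,fast++
(s=2,f=8) a[fast]=9≠0 swap→a[2]=9 → slow++,fast++
(s=3,f=9) a[fast]=0 → fast++
(s=3,f=10) a[fast]=0 → fast++
(s=3,f=11) a[fast]=6≠0 swap→a[3]=6 → slow++,fast++
(s=4,f=12) a[fast]=4≠0 swap→a[4]=4 → slow++,fast++
(s=5,f=13) a[fast]=5≠0 swap→a[5]=5 → slow++,fast++
(s=6,f=14) a[fast]=0 → fast++
(s=6,f=15) a[fast]=0 → fast++
(s=6,f=16) a[fast]=0 → fast++
(s=6,f=17) a[fast]=0 → fast++
(s=6,f=18) a[fast]=0 → fast++
(s=6,f=19) a[fast]=0 → fast++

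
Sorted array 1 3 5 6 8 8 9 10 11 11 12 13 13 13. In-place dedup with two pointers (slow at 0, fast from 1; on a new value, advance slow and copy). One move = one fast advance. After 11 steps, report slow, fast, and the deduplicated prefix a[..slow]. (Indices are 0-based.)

(s=0,f=1) a[fast]=3≠a[slow]=1 write a[1]=3 → slow++,fast++
(s=1,f=2) a[fast]=5≠a[slow]=3 write a[2]=5 → slow++,fast++
(s=2,f=3) a[fast]=6≠a[slow]=5 write a[3]=6 → slow++,fast++
(s=3,f=4) a[fast]=8≠a[slow]=6 write a[4]=8 → slow++,fast++
(s=4,f=5) a[fast]=8=a[slow] dup → fast++
(s=4,f=6) a[fast]=9≠a[slow]=8 write a[5]=9 → slow++,fast++
(s=5,f=7) a[fast]=10≠a[slow]=9 write a[6]=10 → slow++,fast++
(s=6,f=8) a[fast]=11≠a[slow]=10 write a[7]=11 → slow++,fast++
(s=7,f=9) a[fast]=11=a[slow] dup → fast++
(s=7,f=10) a[fast]=12≠a[slow]=11 write a[8]=12 → slow++,fast++
(s=8,f=11) a[fast]=13≠a[slow]=12 write a[9]=13 → slow++,fast++

slow=9, fast=12, prefix=[1, 3, 5, 6, 8, 9, 10, 11, 12, 13]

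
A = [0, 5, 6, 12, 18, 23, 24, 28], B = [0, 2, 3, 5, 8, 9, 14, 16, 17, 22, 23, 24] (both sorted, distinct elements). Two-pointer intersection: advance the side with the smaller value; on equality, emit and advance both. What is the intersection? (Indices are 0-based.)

[i=0,j=0] 0==0 emit → i++,j++
[i=1,j=1] 5>2 → j++
[i=1,j=2] 5>3 → j++
[i=1,j=3] 5==5 emit → i++,j++
[i=2,j=4] 6<8 → i++
[i=3,j=4] 12>8 → j++
[i=3,j=5] 12>9 → j++
[i=3,j=6] 12<14 → i++
[i=4,j=6] 18>14 → j++
[i=4,j=7] 18>16 → j++
[i=4,j=8] 18>17 → j++
[i=4,j=9] 18<22 → i++
[i=5,j=9] 23>22 → j++
[i=5,j=10] 23==23 emit → i++,j++
[i=6,j=11] 24==24 emit → i++,j++

intersection = [0, 5, 23, 24]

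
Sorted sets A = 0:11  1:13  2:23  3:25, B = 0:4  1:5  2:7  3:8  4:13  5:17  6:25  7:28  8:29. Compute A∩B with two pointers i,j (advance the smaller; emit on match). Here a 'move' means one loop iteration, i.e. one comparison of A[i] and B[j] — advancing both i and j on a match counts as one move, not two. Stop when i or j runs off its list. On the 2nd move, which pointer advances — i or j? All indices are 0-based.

[i=0,j=0] 11>4 → j++
[i=0,j=1] 11>5 → j++

j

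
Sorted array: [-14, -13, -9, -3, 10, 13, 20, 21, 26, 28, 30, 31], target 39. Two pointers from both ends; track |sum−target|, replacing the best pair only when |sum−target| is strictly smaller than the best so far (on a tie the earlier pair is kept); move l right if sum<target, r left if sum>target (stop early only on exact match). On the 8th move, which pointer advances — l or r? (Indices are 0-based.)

r

[0,11] -14+31=17 d=22 * → l++
[1,11] -13+31=18 d=21 * → l++
[2,11] -9+31=22 d=17 * → l++
[3,11] -3+31=28 d=11 * → l++
[4,11] 10+31=41 d=2 * → r--
[4,10] 10+30=40 d=1 * → r--
[4,9] 10+28=38 d=1 → l++
[5,9] 13+28=41 d=2 → r--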